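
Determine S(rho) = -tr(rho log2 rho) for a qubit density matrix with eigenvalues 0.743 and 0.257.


S = -p*log2(p) - (1-p)*log2(1-p)
p = 0.7430, 1-p = 0.2570
= -0.7430 * log2(0.7430) - 0.2570 * log2(0.2570)
= -(-0.3184) - (-0.5038)
= 0.8222

0.8222


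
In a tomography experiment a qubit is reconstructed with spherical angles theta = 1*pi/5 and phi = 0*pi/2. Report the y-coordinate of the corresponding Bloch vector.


theta = 0.6283, phi = 0.0000
r_y = sin(theta)*sin(phi) = 0.5878 * 0.0000
r_y = 0.0000

0.0000


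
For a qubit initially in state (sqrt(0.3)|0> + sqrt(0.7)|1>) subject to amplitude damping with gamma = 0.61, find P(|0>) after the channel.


For amplitude damping with parameter gamma on state sqrt(a)|0> + sqrt(b)|1>:
alpha^2 = 0.3, beta^2 = 0.7
P(|0>) = alpha^2 + gamma * beta^2
= 0.3 + 0.61 * 0.7
= 0.3 + 0.4270
= 0.7270

0.7270


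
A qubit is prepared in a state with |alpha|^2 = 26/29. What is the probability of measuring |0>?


|alpha|^2 = 26/29 = 0.8966
|beta|^2 = 1 - 26/29 = 3/29 = 0.1034
P(|0>) = |alpha|^2 = 0.8966

0.8966


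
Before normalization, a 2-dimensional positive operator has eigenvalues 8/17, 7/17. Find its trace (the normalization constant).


tr(M) = sum of eigenvalues
= 8/17 + 7/17
= 15/17
= 0.8824

0.8824


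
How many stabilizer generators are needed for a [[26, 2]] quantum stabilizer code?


For an [[n,k]] stabilizer code:
Number of stabilizer generators = n - k
= 26 - 2
= 24

24


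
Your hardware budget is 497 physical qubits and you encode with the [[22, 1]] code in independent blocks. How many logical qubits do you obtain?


Each code block uses 22 physical qubits for 1 logical qubit(s).
Number of complete blocks = floor(497 / 22) = 22
Logical qubits = 22 * 1
= 22

22


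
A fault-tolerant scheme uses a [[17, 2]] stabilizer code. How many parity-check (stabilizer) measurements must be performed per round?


For an [[n,k]] stabilizer code:
Number of stabilizer generators = n - k
= 17 - 2
= 15

15


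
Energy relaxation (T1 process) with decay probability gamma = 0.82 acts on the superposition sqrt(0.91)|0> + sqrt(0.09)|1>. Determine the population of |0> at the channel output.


For amplitude damping with parameter gamma on state sqrt(a)|0> + sqrt(b)|1>:
alpha^2 = 0.91, beta^2 = 0.09
P(|0>) = alpha^2 + gamma * beta^2
= 0.91 + 0.82 * 0.09
= 0.91 + 0.0738
= 0.9838

0.9838


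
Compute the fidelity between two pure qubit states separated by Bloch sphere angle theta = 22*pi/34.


For states separated by angle theta on Bloch sphere:
F = cos^2(theta/2)
theta = 22*pi/34 = 2.0328
theta/2 = 1.0164
cos(theta/2) = 0.5264
F = 0.2771

0.2771


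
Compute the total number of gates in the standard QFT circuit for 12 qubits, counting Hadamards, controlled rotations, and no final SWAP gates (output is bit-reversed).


Hadamard gates: 12
Controlled rotations: n*(n-1)/2 = 12*11/2 = 66
SWAP gates: 0 (omitted)
Total = 12 + 66
= 78

78


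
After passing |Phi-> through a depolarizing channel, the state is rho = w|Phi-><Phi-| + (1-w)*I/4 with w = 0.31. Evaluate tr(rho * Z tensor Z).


|Phi-> = (|00> - |11>)/sqrt(2)
For the pure Bell state, <Z_A Z_B> = +1 (Bell-state Pauli correlator).
The maximally-mixed part I/4 has tr(I/4 * P tensor P) = 0 for any traceless Pauli P.
So <Z_A Z_B>_rho = w * (+1) + (1 - w) * 0
= 0.31 * (+1)
= 0.3100

0.3100


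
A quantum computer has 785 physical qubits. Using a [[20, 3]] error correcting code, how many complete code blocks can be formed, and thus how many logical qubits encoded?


Each code block uses 20 physical qubits for 3 logical qubit(s).
Number of complete blocks = floor(785 / 20) = 39
Logical qubits = 39 * 3
= 117

117


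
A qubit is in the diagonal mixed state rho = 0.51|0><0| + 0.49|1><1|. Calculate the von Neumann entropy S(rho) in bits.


S = -p*log2(p) - (1-p)*log2(1-p)
p = 0.5100, 1-p = 0.4900
= -0.5100 * log2(0.5100) - 0.4900 * log2(0.4900)
= -(-0.4954) - (-0.5043)
= 0.9997

0.9997


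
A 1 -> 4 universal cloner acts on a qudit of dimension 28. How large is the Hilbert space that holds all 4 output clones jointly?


Output space = H^(tensor 4) where dim(H) = 28
dim = 28^4
= 784 (after 2 factors)
= 21952 (after 3 factors)
= 614656 (after 4 factors)
= 614656

614656


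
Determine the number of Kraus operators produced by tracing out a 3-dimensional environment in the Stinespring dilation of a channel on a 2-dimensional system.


Tracing out the environment in an orthonormal basis {|i>_E} gives Kraus operators K_i = <i|_E U |0>_E.
Number of Kraus operators = dim(H_env) = d_env
= 3

3


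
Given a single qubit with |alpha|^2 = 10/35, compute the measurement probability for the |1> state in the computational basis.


|alpha|^2 = 10/35 = 0.2857
|beta|^2 = 1 - 10/35 = 25/35 = 0.7143
P(|1>) = |beta|^2 = 0.7143

0.7143


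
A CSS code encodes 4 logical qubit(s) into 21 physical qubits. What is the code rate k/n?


Code rate R = k/n
= 4/21
= 0.1905

0.1905


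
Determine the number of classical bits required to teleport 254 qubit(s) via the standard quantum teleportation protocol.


Quantum teleportation requires 2 classical bits per qubit teleported.
254 qubit(s) -> 2 * 254 = 508 classical bits

508


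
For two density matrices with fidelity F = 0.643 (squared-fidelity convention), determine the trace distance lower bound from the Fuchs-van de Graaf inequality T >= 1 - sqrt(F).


Fuchs-van de Graaf (squared-fidelity convention): 1 - sqrt(F) <= T <= sqrt(1 - F).
Lower bound: T >= 1 - sqrt(F)
sqrt(F) = sqrt(0.643) = 0.8019
T >= 1 - 0.8019
T >= 0.1981

0.1981


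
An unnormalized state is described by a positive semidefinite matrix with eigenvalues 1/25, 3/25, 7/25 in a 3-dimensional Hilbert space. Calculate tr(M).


tr(M) = sum of eigenvalues
= 1/25 + 3/25 + 7/25
= 11/25
= 0.4400

0.4400


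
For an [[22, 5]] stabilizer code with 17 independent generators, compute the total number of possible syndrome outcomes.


Each stabilizer generator gives a binary (+1 or -1) measurement outcome.
With 17 independent generators:
Total syndromes = 2^17
= 131072

131072


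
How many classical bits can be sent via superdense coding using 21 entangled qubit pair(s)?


Superdense coding allows 2 classical bits per shared entangled pair.
21 pair(s) -> 2 * 21 = 42 classical bits

42


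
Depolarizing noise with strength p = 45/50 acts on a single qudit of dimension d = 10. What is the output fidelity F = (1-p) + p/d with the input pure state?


F = (1-p) + p/d
= (1 - 0.9000) + 0.9000/10
= 0.1000 + 0.0900
= 0.1900

0.1900


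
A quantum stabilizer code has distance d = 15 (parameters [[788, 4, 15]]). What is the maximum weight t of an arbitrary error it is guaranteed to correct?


Code parameters: [[788, 4, 15]], distance d = 15.
Number of correctable errors = floor((d-1)/2)
= floor((15 - 1)/2)
= floor(14/2)
= 7

7


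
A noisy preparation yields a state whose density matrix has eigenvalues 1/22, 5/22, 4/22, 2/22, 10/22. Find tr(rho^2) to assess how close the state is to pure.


tr(rho^2) = sum of eigenvalues squared
= (1/22)^2 + (5/22)^2 + (4/22)^2 + (2/22)^2 + (10/22)^2
= (1 + 25 + 16 + 4 + 100) / 484
= 146/484
= 0.3017

0.3017


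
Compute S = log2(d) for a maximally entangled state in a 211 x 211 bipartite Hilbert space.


For a maximally entangled state in d x d:
S = log2(d) = log2(211)
= 7.7211

7.7211


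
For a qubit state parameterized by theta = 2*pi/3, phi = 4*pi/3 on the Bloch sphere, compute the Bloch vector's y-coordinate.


theta = 2.0944, phi = 4.1888
r_y = sin(theta)*sin(phi) = 0.8660 * -0.8660
r_y = -0.7500

-0.7500


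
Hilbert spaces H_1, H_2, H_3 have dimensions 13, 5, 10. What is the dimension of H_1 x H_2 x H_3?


dim(H_1 x H_2 x H_3) = 13 * 5 * 10
= 65 * 10
= 650

650


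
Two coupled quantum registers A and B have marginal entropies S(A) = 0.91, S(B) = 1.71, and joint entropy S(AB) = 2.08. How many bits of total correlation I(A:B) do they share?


I(A:B) = S(A) + S(B) - S(AB)
= 0.91 + 1.71 - 2.08
= 0.5400

0.5400


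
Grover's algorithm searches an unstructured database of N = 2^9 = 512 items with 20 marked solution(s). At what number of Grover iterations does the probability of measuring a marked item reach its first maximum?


After j Grover iterations the success probability is P(j) = sin^2((2j+1)*theta), where sin(theta) = sqrt(k/N).
N = 2^9 = 512, k = 20
sin(theta) = sqrt(k/N) = 0.1976423538
theta = arcsin(sqrt(k/N)) = 0.1989522465 rad
P(j) reaches its first maximum when (2j+1)*theta is as close as possible to pi/2, i.e. j = round(pi/(4*theta) - 1/2).
pi/(4*theta) - 1/2 = 3.4477
(For comparison, the common estimate pi/4 * sqrt(N/k) = 3.9738; the exact maximiser is used here.)
Optimal iterations = 3

3


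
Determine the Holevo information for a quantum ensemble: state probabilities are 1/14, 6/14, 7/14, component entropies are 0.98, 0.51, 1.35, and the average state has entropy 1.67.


chi = S(rho) - sum_i p_i * S(rho_i)
Weighted entropy = 1/14 * 0.98 + 6/14 * 0.51 + 7/14 * 1.35
= 0.9636
chi = 1.67 - 0.9636
= 0.7064

0.7064


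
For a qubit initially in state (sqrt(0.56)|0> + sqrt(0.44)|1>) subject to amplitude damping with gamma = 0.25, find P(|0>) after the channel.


For amplitude damping with parameter gamma on state sqrt(a)|0> + sqrt(b)|1>:
alpha^2 = 0.56, beta^2 = 0.44
P(|0>) = alpha^2 + gamma * beta^2
= 0.56 + 0.25 * 0.44
= 0.56 + 0.1100
= 0.6700

0.6700


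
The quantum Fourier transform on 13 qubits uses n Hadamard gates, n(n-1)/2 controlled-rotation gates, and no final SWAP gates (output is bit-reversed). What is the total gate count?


Hadamard gates: 13
Controlled rotations: n*(n-1)/2 = 13*12/2 = 78
SWAP gates: 0 (omitted)
Total = 13 + 78
= 91

91


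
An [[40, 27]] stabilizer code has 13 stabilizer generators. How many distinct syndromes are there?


Each stabilizer generator gives a binary (+1 or -1) measurement outcome.
With 13 independent generators:
Total syndromes = 2^13
= 8192

8192


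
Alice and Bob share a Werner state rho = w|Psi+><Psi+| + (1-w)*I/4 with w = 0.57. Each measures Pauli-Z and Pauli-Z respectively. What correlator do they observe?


|Psi+> = (|01> + |10>)/sqrt(2)
For the pure Bell state, <Z_A Z_B> = -1 (Bell-state Pauli correlator).
The maximally-mixed part I/4 has tr(I/4 * P tensor P) = 0 for any traceless Pauli P.
So <Z_A Z_B>_rho = w * (-1) + (1 - w) * 0
= 0.57 * (-1)
= -0.5700

-0.5700


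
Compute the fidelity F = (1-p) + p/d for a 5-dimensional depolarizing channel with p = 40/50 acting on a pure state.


F = (1-p) + p/d
= (1 - 0.8000) + 0.8000/5
= 0.2000 + 0.1600
= 0.3600

0.3600


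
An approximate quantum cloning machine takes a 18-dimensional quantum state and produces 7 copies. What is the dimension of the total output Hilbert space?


Output space = H^(tensor 7) where dim(H) = 18
dim = 18^7
= 324 (after 2 factors)
= 5832 (after 3 factors)
= 104976 (after 4 factors)
= 1889568 (after 5 factors)
= 34012224 (after 6 factors)
= 612220032 (after 7 factors)
= 612220032

612220032


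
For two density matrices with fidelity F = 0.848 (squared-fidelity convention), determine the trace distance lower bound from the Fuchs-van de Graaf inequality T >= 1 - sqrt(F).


Fuchs-van de Graaf (squared-fidelity convention): 1 - sqrt(F) <= T <= sqrt(1 - F).
Lower bound: T >= 1 - sqrt(F)
sqrt(F) = sqrt(0.848) = 0.9209
T >= 1 - 0.9209
T >= 0.0791

0.0791


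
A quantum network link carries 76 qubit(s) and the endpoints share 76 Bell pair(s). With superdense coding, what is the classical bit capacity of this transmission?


Superdense coding allows 2 classical bits per shared entangled pair.
76 pair(s) -> 2 * 76 = 152 classical bits

152


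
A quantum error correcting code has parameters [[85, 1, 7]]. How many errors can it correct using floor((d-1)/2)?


Code parameters: [[85, 1, 7]], distance d = 7.
Number of correctable errors = floor((d-1)/2)
= floor((7 - 1)/2)
= floor(6/2)
= 3

3


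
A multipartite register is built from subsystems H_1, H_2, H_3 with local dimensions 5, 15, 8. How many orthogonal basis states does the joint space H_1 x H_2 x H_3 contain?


dim(H_1 x H_2 x H_3) = 5 * 15 * 8
= 75 * 8
= 600

600


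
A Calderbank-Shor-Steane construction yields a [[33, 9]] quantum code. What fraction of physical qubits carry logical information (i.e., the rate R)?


Code rate R = k/n
= 9/33
= 0.2727

0.2727


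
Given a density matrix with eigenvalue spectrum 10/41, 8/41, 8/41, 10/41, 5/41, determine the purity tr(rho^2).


tr(rho^2) = sum of eigenvalues squared
= (10/41)^2 + (8/41)^2 + (8/41)^2 + (10/41)^2 + (5/41)^2
= (100 + 64 + 64 + 100 + 25) / 1681
= 353/1681
= 0.2100

0.2100


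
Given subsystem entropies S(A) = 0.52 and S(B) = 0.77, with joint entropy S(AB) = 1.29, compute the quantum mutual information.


I(A:B) = S(A) + S(B) - S(AB)
= 0.52 + 0.77 - 1.29
= 0.0000

0.0000


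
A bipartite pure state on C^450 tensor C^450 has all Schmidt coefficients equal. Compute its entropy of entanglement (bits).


For a maximally entangled state in d x d:
S = log2(d) = log2(450)
= 8.8138

8.8138


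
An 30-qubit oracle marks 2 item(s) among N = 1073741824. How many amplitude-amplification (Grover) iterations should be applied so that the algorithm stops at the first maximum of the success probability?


After j Grover iterations the success probability is P(j) = sin^2((2j+1)*theta), where sin(theta) = sqrt(k/N).
N = 2^30 = 1073741824, k = 2
sin(theta) = sqrt(k/N) = 4.315837288e-05
theta = arcsin(sqrt(k/N)) = 4.315837289e-05 rad
P(j) reaches its first maximum when (2j+1)*theta is as close as possible to pi/2, i.e. j = round(pi/(4*theta) - 1/2).
pi/(4*theta) - 1/2 = 18197.5485
(For comparison, the common estimate pi/4 * sqrt(N/k) = 18198.0485; the exact maximiser is used here.)
Optimal iterations = 18198

18198


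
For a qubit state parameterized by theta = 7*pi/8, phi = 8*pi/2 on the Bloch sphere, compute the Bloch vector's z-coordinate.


theta = 2.7489, phi = 12.5664
r_z = cos(theta) = -0.9239

-0.9239


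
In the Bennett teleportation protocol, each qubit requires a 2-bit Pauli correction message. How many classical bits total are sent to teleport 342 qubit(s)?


Quantum teleportation requires 2 classical bits per qubit teleported.
342 qubit(s) -> 2 * 342 = 684 classical bits

684


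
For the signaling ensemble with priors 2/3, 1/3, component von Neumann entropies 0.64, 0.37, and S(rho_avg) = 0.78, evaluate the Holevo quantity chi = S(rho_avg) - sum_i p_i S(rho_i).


chi = S(rho) - sum_i p_i * S(rho_i)
Weighted entropy = 2/3 * 0.64 + 1/3 * 0.37
= 0.5500
chi = 0.78 - 0.5500
= 0.2300

0.2300


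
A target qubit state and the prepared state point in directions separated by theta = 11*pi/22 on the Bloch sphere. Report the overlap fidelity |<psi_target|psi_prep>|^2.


For states separated by angle theta on Bloch sphere:
F = cos^2(theta/2)
theta = 11*pi/22 = 1.5708
theta/2 = 0.7854
cos(theta/2) = 0.7071
F = 0.5000

0.5000


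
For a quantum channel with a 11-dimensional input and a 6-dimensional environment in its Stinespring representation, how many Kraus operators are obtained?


Tracing out the environment in an orthonormal basis {|i>_E} gives Kraus operators K_i = <i|_E U |0>_E.
Number of Kraus operators = dim(H_env) = d_env
= 6

6


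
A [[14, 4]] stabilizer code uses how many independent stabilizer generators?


For an [[n,k]] stabilizer code:
Number of stabilizer generators = n - k
= 14 - 4
= 10

10


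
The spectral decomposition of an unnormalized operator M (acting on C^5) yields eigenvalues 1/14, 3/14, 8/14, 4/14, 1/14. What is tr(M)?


tr(M) = sum of eigenvalues
= 1/14 + 3/14 + 8/14 + 4/14 + 1/14
= 17/14
= 1.2143

1.2143


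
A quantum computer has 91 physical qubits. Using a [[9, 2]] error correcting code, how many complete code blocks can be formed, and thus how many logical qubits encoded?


Each code block uses 9 physical qubits for 2 logical qubit(s).
Number of complete blocks = floor(91 / 9) = 10
Logical qubits = 10 * 2
= 20

20


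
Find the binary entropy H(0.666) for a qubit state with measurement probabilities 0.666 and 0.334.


S = -p*log2(p) - (1-p)*log2(1-p)
p = 0.6660, 1-p = 0.3340
= -0.6660 * log2(0.6660) - 0.3340 * log2(0.3340)
= -(-0.3905) - (-0.5284)
= 0.9190

0.9190


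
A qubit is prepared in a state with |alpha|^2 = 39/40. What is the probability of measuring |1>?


|alpha|^2 = 39/40 = 0.9750
|beta|^2 = 1 - 39/40 = 1/40 = 0.0250
P(|1>) = |beta|^2 = 0.0250

0.0250


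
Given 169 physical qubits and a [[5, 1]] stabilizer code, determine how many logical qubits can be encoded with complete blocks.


Each code block uses 5 physical qubits for 1 logical qubit(s).
Number of complete blocks = floor(169 / 5) = 33
Logical qubits = 33 * 1
= 33

33


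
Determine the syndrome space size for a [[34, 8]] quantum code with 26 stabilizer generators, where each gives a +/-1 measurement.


Each stabilizer generator gives a binary (+1 or -1) measurement outcome.
With 26 independent generators:
Total syndromes = 2^26
= 67108864

67108864


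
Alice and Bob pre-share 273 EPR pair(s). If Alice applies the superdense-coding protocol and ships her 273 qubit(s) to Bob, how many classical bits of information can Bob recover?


Superdense coding allows 2 classical bits per shared entangled pair.
273 pair(s) -> 2 * 273 = 546 classical bits

546


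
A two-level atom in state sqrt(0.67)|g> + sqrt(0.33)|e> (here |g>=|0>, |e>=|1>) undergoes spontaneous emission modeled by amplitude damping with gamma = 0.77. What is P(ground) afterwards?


For amplitude damping with parameter gamma on state sqrt(a)|0> + sqrt(b)|1>:
alpha^2 = 0.67, beta^2 = 0.33
P(|0>) = alpha^2 + gamma * beta^2
= 0.67 + 0.77 * 0.33
= 0.67 + 0.2541
= 0.9241

0.9241


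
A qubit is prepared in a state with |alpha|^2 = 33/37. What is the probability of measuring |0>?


|alpha|^2 = 33/37 = 0.8919
|beta|^2 = 1 - 33/37 = 4/37 = 0.1081
P(|0>) = |alpha|^2 = 0.8919

0.8919


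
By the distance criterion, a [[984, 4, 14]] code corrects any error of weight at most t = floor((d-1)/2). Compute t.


Code parameters: [[984, 4, 14]], distance d = 14.
Number of correctable errors = floor((d-1)/2)
= floor((14 - 1)/2)
= floor(13/2)
= 6

6


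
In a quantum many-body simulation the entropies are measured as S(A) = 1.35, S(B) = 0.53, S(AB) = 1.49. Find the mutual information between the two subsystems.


I(A:B) = S(A) + S(B) - S(AB)
= 1.35 + 0.53 - 1.49
= 0.3900

0.3900


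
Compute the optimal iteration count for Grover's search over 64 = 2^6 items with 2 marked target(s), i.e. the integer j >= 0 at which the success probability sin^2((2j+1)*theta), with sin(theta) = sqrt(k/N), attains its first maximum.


After j Grover iterations the success probability is P(j) = sin^2((2j+1)*theta), where sin(theta) = sqrt(k/N).
N = 2^6 = 64, k = 2
sin(theta) = sqrt(k/N) = 0.1767766953
theta = arcsin(sqrt(k/N)) = 0.1777106008 rad
P(j) reaches its first maximum when (2j+1)*theta is as close as possible to pi/2, i.e. j = round(pi/(4*theta) - 1/2).
pi/(4*theta) - 1/2 = 3.9195
(For comparison, the common estimate pi/4 * sqrt(N/k) = 4.4429; the exact maximiser is used here.)
Optimal iterations = 4

4


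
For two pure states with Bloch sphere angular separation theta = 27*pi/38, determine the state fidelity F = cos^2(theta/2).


For states separated by angle theta on Bloch sphere:
F = cos^2(theta/2)
theta = 27*pi/38 = 2.2322
theta/2 = 1.1161
cos(theta/2) = 0.4392
F = 0.1929

0.1929


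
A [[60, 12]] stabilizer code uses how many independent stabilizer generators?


For an [[n,k]] stabilizer code:
Number of stabilizer generators = n - k
= 60 - 12
= 48

48


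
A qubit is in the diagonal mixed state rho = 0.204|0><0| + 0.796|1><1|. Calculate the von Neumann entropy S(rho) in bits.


S = -p*log2(p) - (1-p)*log2(1-p)
p = 0.2040, 1-p = 0.7960
= -0.2040 * log2(0.2040) - 0.7960 * log2(0.7960)
= -(-0.4678) - (-0.2620)
= 0.7299

0.7299


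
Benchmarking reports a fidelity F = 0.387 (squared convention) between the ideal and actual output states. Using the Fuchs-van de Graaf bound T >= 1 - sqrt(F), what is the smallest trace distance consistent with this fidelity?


Fuchs-van de Graaf (squared-fidelity convention): 1 - sqrt(F) <= T <= sqrt(1 - F).
Lower bound: T >= 1 - sqrt(F)
sqrt(F) = sqrt(0.387) = 0.6221
T >= 1 - 0.6221
T >= 0.3779

0.3779


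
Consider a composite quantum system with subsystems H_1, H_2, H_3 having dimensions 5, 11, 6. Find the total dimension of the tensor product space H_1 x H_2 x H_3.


dim(H_1 x H_2 x H_3) = 5 * 11 * 6
= 55 * 6
= 330

330


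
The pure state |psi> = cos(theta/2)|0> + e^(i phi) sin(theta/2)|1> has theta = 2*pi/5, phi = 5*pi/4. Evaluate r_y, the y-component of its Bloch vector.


theta = 1.2566, phi = 3.9270
r_y = sin(theta)*sin(phi) = 0.9511 * -0.7071
r_y = -0.6725

-0.6725


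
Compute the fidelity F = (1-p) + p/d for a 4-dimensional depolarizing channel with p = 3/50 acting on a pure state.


F = (1-p) + p/d
= (1 - 0.0600) + 0.0600/4
= 0.9400 + 0.0150
= 0.9550

0.9550


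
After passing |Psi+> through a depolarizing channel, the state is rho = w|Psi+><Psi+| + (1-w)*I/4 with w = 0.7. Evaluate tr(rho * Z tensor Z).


|Psi+> = (|01> + |10>)/sqrt(2)
For the pure Bell state, <Z_A Z_B> = -1 (Bell-state Pauli correlator).
The maximally-mixed part I/4 has tr(I/4 * P tensor P) = 0 for any traceless Pauli P.
So <Z_A Z_B>_rho = w * (-1) + (1 - w) * 0
= 0.7 * (-1)
= -0.7000

-0.7000


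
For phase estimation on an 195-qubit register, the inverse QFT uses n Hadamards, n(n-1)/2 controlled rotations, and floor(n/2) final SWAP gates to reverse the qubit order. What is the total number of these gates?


Hadamard gates: 195
Controlled rotations: n*(n-1)/2 = 195*194/2 = 18915
SWAP gates: floor(n/2) = floor(195/2) = 97
Total = 195 + 18915 + 97
= 19207

19207


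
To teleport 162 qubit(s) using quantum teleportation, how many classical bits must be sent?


Quantum teleportation requires 2 classical bits per qubit teleported.
162 qubit(s) -> 2 * 162 = 324 classical bits

324


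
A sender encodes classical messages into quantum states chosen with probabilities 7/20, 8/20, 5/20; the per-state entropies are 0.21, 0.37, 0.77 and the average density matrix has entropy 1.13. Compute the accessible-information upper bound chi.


chi = S(rho) - sum_i p_i * S(rho_i)
Weighted entropy = 7/20 * 0.21 + 8/20 * 0.37 + 5/20 * 0.77
= 0.4140
chi = 1.13 - 0.4140
= 0.7160

0.7160


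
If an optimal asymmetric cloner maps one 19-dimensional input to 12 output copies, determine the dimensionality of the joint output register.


Output space = H^(tensor 12) where dim(H) = 19
dim = 19^12
= 361 (after 2 factors)
= 6859 (after 3 factors)
= 130321 (after 4 factors)
= 2476099 (after 5 factors)
= 47045881 (after 6 factors)
= 893871739 (after 7 factors)
= 16983563041 (after 8 factors)
= 322687697779 (after 9 factors)
= 6131066257801 (after 10 factors)
= 116490258898219 (after 11 factors)
= 2213314919066161 (after 12 factors)
= 2213314919066161

2213314919066161


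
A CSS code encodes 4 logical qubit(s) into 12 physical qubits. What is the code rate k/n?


Code rate R = k/n
= 4/12
= 0.3333

0.3333


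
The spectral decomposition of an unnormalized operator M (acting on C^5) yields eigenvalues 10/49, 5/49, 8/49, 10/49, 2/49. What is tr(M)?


tr(M) = sum of eigenvalues
= 10/49 + 5/49 + 8/49 + 10/49 + 2/49
= 35/49
= 0.7143

0.7143


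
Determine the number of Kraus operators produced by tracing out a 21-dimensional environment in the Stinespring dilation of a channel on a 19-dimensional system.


Tracing out the environment in an orthonormal basis {|i>_E} gives Kraus operators K_i = <i|_E U |0>_E.
Number of Kraus operators = dim(H_env) = d_env
= 21

21


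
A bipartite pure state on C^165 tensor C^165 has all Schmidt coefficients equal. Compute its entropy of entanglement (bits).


For a maximally entangled state in d x d:
S = log2(d) = log2(165)
= 7.3663

7.3663


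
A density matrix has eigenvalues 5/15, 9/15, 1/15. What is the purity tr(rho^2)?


tr(rho^2) = sum of eigenvalues squared
= (5/15)^2 + (9/15)^2 + (1/15)^2
= (25 + 81 + 1) / 225
= 107/225
= 0.4756

0.4756


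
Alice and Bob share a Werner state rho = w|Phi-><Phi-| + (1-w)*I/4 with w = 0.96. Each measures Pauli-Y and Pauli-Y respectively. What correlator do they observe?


|Phi-> = (|00> - |11>)/sqrt(2)
For the pure Bell state, <Y_A Y_B> = +1 (Bell-state Pauli correlator).
The maximally-mixed part I/4 has tr(I/4 * P tensor P) = 0 for any traceless Pauli P.
So <Y_A Y_B>_rho = w * (+1) + (1 - w) * 0
= 0.96 * (+1)
= 0.9600

0.9600


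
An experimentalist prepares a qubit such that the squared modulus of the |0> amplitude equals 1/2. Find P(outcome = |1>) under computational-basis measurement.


|alpha|^2 = 1/2 = 0.5000
|beta|^2 = 1 - 1/2 = 1/2 = 0.5000
P(|1>) = |beta|^2 = 0.5000

0.5000


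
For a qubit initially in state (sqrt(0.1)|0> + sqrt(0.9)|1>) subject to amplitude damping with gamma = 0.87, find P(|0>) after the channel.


For amplitude damping with parameter gamma on state sqrt(a)|0> + sqrt(b)|1>:
alpha^2 = 0.1, beta^2 = 0.9
P(|0>) = alpha^2 + gamma * beta^2
= 0.1 + 0.87 * 0.9
= 0.1 + 0.7830
= 0.8830

0.8830


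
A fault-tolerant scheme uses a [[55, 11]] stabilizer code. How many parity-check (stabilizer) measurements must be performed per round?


For an [[n,k]] stabilizer code:
Number of stabilizer generators = n - k
= 55 - 11
= 44

44


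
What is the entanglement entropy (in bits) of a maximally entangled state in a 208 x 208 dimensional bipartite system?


For a maximally entangled state in d x d:
S = log2(d) = log2(208)
= 7.7004

7.7004


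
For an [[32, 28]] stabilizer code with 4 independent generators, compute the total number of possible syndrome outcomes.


Each stabilizer generator gives a binary (+1 or -1) measurement outcome.
With 4 independent generators:
Total syndromes = 2^4
= 16

16


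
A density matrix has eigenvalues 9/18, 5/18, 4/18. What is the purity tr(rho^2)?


tr(rho^2) = sum of eigenvalues squared
= (9/18)^2 + (5/18)^2 + (4/18)^2
= (81 + 25 + 16) / 324
= 122/324
= 0.3765

0.3765


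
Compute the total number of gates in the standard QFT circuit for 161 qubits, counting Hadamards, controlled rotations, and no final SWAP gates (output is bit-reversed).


Hadamard gates: 161
Controlled rotations: n*(n-1)/2 = 161*160/2 = 12880
SWAP gates: 0 (omitted)
Total = 161 + 12880
= 13041

13041


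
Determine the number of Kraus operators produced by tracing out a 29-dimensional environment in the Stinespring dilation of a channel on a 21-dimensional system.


Tracing out the environment in an orthonormal basis {|i>_E} gives Kraus operators K_i = <i|_E U |0>_E.
Number of Kraus operators = dim(H_env) = d_env
= 29

29


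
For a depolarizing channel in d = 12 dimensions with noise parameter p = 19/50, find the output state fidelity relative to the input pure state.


F = (1-p) + p/d
= (1 - 0.3800) + 0.3800/12
= 0.6200 + 0.0317
= 0.6517

0.6517


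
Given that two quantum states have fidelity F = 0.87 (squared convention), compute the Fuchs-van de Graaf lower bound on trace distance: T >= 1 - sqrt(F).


Fuchs-van de Graaf (squared-fidelity convention): 1 - sqrt(F) <= T <= sqrt(1 - F).
Lower bound: T >= 1 - sqrt(F)
sqrt(F) = sqrt(0.87) = 0.9327
T >= 1 - 0.9327
T >= 0.0673

0.0673


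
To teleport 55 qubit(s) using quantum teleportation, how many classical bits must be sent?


Quantum teleportation requires 2 classical bits per qubit teleported.
55 qubit(s) -> 2 * 55 = 110 classical bits

110


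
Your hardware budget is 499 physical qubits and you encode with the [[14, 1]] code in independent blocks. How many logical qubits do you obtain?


Each code block uses 14 physical qubits for 1 logical qubit(s).
Number of complete blocks = floor(499 / 14) = 35
Logical qubits = 35 * 1
= 35

35


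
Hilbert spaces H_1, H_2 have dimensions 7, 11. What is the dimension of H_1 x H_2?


dim(H_1 x H_2) = 7 * 11
= 77

77


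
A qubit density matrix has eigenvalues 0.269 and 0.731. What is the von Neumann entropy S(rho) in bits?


S = -p*log2(p) - (1-p)*log2(1-p)
p = 0.2690, 1-p = 0.7310
= -0.2690 * log2(0.2690) - 0.7310 * log2(0.7310)
= -(-0.5096) - (-0.3305)
= 0.8400

0.8400


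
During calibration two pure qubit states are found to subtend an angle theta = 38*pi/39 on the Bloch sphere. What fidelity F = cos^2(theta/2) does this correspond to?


For states separated by angle theta on Bloch sphere:
F = cos^2(theta/2)
theta = 38*pi/39 = 3.0610
theta/2 = 1.5305
cos(theta/2) = 0.0403
F = 0.0016

0.0016


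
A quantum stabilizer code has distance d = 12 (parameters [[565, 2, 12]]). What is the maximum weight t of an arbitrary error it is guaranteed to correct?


Code parameters: [[565, 2, 12]], distance d = 12.
Number of correctable errors = floor((d-1)/2)
= floor((12 - 1)/2)
= floor(11/2)
= 5

5


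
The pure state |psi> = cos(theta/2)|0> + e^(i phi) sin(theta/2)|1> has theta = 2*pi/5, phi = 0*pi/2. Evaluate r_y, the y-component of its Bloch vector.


theta = 1.2566, phi = 0.0000
r_y = sin(theta)*sin(phi) = 0.9511 * 0.0000
r_y = 0.0000

0.0000


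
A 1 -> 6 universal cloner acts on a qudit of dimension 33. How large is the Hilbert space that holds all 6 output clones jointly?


Output space = H^(tensor 6) where dim(H) = 33
dim = 33^6
= 1089 (after 2 factors)
= 35937 (after 3 factors)
= 1185921 (after 4 factors)
= 39135393 (after 5 factors)
= 1291467969 (after 6 factors)
= 1291467969

1291467969


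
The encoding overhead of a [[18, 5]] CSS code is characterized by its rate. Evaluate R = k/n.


Code rate R = k/n
= 5/18
= 0.2778

0.2778


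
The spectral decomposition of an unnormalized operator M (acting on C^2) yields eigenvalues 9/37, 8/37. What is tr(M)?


tr(M) = sum of eigenvalues
= 9/37 + 8/37
= 17/37
= 0.4595

0.4595


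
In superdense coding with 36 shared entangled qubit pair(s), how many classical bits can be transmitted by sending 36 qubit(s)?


Superdense coding allows 2 classical bits per shared entangled pair.
36 pair(s) -> 2 * 36 = 72 classical bits

72


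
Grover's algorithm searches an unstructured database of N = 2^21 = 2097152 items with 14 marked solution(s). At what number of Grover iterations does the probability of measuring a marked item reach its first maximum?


After j Grover iterations the success probability is P(j) = sin^2((2j+1)*theta), where sin(theta) = sqrt(k/N).
N = 2^21 = 2097152, k = 14
sin(theta) = sqrt(k/N) = 0.002583741515
theta = arcsin(sqrt(k/N)) = 0.002583744389 rad
P(j) reaches its first maximum when (2j+1)*theta is as close as possible to pi/2, i.e. j = round(pi/(4*theta) - 1/2).
pi/(4*theta) - 1/2 = 303.4767
(For comparison, the common estimate pi/4 * sqrt(N/k) = 303.9771; the exact maximiser is used here.)
Optimal iterations = 303

303


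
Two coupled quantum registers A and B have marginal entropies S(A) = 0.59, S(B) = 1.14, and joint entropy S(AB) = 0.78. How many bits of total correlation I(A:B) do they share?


I(A:B) = S(A) + S(B) - S(AB)
= 0.59 + 1.14 - 0.78
= 0.9500

0.9500


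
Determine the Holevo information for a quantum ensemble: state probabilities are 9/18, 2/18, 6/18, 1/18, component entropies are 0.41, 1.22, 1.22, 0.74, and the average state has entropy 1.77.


chi = S(rho) - sum_i p_i * S(rho_i)
Weighted entropy = 9/18 * 0.41 + 2/18 * 1.22 + 6/18 * 1.22 + 1/18 * 0.74
= 0.7883
chi = 1.77 - 0.7883
= 0.9817

0.9817


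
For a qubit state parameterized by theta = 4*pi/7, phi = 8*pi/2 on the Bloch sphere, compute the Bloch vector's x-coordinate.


theta = 1.7952, phi = 12.5664
r_x = sin(theta)*cos(phi) = 0.9749 * 1.0000
r_x = 0.9749

0.9749


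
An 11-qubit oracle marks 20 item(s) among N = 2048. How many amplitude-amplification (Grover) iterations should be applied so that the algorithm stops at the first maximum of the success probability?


After j Grover iterations the success probability is P(j) = sin^2((2j+1)*theta), where sin(theta) = sqrt(k/N).
N = 2^11 = 2048, k = 20
sin(theta) = sqrt(k/N) = 0.09882117688
theta = arcsin(sqrt(k/N)) = 0.0989827296 rad
P(j) reaches its first maximum when (2j+1)*theta is as close as possible to pi/2, i.e. j = round(pi/(4*theta) - 1/2).
pi/(4*theta) - 1/2 = 7.4347
(For comparison, the common estimate pi/4 * sqrt(N/k) = 7.9477; the exact maximiser is used here.)
Optimal iterations = 7

7


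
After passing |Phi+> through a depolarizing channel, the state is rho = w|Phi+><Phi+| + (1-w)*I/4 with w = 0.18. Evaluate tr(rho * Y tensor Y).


|Phi+> = (|00> + |11>)/sqrt(2)
For the pure Bell state, <Y_A Y_B> = -1 (Bell-state Pauli correlator).
The maximally-mixed part I/4 has tr(I/4 * P tensor P) = 0 for any traceless Pauli P.
So <Y_A Y_B>_rho = w * (-1) + (1 - w) * 0
= 0.18 * (-1)
= -0.1800

-0.1800


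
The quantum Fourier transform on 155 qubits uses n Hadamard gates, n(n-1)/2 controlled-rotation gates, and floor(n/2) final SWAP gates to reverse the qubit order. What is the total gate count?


Hadamard gates: 155
Controlled rotations: n*(n-1)/2 = 155*154/2 = 11935
SWAP gates: floor(n/2) = floor(155/2) = 77
Total = 155 + 11935 + 77
= 12167

12167


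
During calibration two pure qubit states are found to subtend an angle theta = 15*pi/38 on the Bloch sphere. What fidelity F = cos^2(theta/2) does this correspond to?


For states separated by angle theta on Bloch sphere:
F = cos^2(theta/2)
theta = 15*pi/38 = 1.2401
theta/2 = 0.6201
cos(theta/2) = 0.8138
F = 0.6623

0.6623


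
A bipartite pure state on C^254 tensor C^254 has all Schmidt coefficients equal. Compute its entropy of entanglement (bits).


For a maximally entangled state in d x d:
S = log2(d) = log2(254)
= 7.9887

7.9887


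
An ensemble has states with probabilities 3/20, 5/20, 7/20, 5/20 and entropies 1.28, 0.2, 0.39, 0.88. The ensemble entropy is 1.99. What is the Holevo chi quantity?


chi = S(rho) - sum_i p_i * S(rho_i)
Weighted entropy = 3/20 * 1.28 + 5/20 * 0.2 + 7/20 * 0.39 + 5/20 * 0.88
= 0.5985
chi = 1.99 - 0.5985
= 1.3915

1.3915


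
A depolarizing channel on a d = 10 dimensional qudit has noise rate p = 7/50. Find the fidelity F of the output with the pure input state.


F = (1-p) + p/d
= (1 - 0.1400) + 0.1400/10
= 0.8600 + 0.0140
= 0.8740

0.8740


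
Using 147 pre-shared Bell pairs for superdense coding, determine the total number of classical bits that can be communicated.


Superdense coding allows 2 classical bits per shared entangled pair.
147 pair(s) -> 2 * 147 = 294 classical bits

294


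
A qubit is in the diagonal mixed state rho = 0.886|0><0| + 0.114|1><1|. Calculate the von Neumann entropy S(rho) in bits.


S = -p*log2(p) - (1-p)*log2(1-p)
p = 0.8860, 1-p = 0.1140
= -0.8860 * log2(0.8860) - 0.1140 * log2(0.1140)
= -(-0.1547) - (-0.3571)
= 0.5119

0.5119


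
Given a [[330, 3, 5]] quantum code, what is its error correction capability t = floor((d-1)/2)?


Code parameters: [[330, 3, 5]], distance d = 5.
Number of correctable errors = floor((d-1)/2)
= floor((5 - 1)/2)
= floor(4/2)
= 2

2


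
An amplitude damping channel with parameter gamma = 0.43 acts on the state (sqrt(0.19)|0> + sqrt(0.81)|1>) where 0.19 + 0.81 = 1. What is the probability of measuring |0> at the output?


For amplitude damping with parameter gamma on state sqrt(a)|0> + sqrt(b)|1>:
alpha^2 = 0.19, beta^2 = 0.81
P(|0>) = alpha^2 + gamma * beta^2
= 0.19 + 0.43 * 0.81
= 0.19 + 0.3483
= 0.5383

0.5383


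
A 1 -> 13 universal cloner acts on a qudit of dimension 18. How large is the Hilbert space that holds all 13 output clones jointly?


Output space = H^(tensor 13) where dim(H) = 18
dim = 18^13
= 324 (after 2 factors)
= 5832 (after 3 factors)
= 104976 (after 4 factors)
= 1889568 (after 5 factors)
= 34012224 (after 6 factors)
= 612220032 (after 7 factors)
= 11019960576 (after 8 factors)
= 198359290368 (after 9 factors)
= 3570467226624 (after 10 factors)
= 64268410079232 (after 11 factors)
= 1156831381426176 (after 12 factors)
= 20822964865671168 (after 13 factors)
= 20822964865671168

20822964865671168


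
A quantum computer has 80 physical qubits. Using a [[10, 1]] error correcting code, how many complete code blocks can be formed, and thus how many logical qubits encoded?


Each code block uses 10 physical qubits for 1 logical qubit(s).
Number of complete blocks = floor(80 / 10) = 8
Logical qubits = 8 * 1
= 8

8


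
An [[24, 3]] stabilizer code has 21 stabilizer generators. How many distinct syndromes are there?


Each stabilizer generator gives a binary (+1 or -1) measurement outcome.
With 21 independent generators:
Total syndromes = 2^21
= 2097152

2097152


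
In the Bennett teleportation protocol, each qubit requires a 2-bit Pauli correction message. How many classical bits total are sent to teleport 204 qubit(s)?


Quantum teleportation requires 2 classical bits per qubit teleported.
204 qubit(s) -> 2 * 204 = 408 classical bits

408


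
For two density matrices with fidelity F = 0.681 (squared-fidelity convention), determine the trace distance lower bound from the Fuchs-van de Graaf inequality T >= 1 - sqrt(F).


Fuchs-van de Graaf (squared-fidelity convention): 1 - sqrt(F) <= T <= sqrt(1 - F).
Lower bound: T >= 1 - sqrt(F)
sqrt(F) = sqrt(0.681) = 0.8252
T >= 1 - 0.8252
T >= 0.1748

0.1748


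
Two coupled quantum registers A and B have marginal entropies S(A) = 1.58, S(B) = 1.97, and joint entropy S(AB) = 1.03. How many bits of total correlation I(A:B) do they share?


I(A:B) = S(A) + S(B) - S(AB)
= 1.58 + 1.97 - 1.03
= 2.5200

2.5200


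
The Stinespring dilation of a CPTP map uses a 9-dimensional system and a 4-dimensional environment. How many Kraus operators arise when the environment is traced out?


Tracing out the environment in an orthonormal basis {|i>_E} gives Kraus operators K_i = <i|_E U |0>_E.
Number of Kraus operators = dim(H_env) = d_env
= 4

4


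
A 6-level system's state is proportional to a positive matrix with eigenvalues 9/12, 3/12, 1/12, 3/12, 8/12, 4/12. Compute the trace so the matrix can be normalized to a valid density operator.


tr(M) = sum of eigenvalues
= 9/12 + 3/12 + 1/12 + 3/12 + 8/12 + 4/12
= 28/12
= 2.3333

2.3333


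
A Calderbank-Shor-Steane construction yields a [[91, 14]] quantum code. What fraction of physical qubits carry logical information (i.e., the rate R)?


Code rate R = k/n
= 14/91
= 0.1538

0.1538


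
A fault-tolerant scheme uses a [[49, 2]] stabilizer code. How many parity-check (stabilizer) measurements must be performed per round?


For an [[n,k]] stabilizer code:
Number of stabilizer generators = n - k
= 49 - 2
= 47

47


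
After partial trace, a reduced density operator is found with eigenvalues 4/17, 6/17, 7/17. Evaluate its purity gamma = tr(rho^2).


tr(rho^2) = sum of eigenvalues squared
= (4/17)^2 + (6/17)^2 + (7/17)^2
= (16 + 36 + 49) / 289
= 101/289
= 0.3495

0.3495


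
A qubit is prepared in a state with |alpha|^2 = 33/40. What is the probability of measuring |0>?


|alpha|^2 = 33/40 = 0.8250
|beta|^2 = 1 - 33/40 = 7/40 = 0.1750
P(|0>) = |alpha|^2 = 0.8250

0.8250


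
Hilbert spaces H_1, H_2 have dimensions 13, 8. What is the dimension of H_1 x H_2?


dim(H_1 x H_2) = 13 * 8
= 104

104


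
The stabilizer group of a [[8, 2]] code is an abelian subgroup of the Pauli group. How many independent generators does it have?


For an [[n,k]] stabilizer code:
Number of stabilizer generators = n - k
= 8 - 2
= 6

6


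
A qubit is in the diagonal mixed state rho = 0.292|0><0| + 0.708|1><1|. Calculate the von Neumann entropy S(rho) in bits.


S = -p*log2(p) - (1-p)*log2(1-p)
p = 0.2920, 1-p = 0.7080
= -0.2920 * log2(0.2920) - 0.7080 * log2(0.7080)
= -(-0.5186) - (-0.3527)
= 0.8713

0.8713
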